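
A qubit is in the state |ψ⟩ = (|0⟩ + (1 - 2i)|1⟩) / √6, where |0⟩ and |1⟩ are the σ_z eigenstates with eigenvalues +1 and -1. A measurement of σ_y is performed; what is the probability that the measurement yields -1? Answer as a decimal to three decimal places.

|-y⟩ = (|0⟩ - i|1⟩)/√2, so ⟨-y|ψ⟩ = (3 + i) / (√2·√6).
P = |3 + i|² / 12 = 10/12.

0.833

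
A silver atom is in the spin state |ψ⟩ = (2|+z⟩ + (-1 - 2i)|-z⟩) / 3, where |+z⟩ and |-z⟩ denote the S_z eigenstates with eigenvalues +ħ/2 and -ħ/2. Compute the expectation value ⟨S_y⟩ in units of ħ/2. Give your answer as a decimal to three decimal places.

⟨σ_y⟩ = 2 Im(a* b)/(|a|²+|b|²) with a = 2, b = (-1 - 2i).
a* b = (-2 - 4i), so ⟨σ_y⟩ = -8/9.
⟨S_y⟩ = (ħ/2)·⟨σ_y⟩.

-0.889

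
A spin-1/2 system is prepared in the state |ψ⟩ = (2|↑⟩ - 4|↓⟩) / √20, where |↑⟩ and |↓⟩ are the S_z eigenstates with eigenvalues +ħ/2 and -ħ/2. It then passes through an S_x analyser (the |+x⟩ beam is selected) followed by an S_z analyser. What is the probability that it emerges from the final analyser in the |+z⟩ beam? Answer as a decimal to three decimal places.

First analyser (S_x): P(|+x⟩) = |⟨+x|ψ⟩|² = 4/40.
After stage 1 the state is |+x⟩; P(|+z⟩) = |⟨+z|+x⟩|² = 1/2.
Joint probability = 4/40 × 1/2 = 0.050.

0.050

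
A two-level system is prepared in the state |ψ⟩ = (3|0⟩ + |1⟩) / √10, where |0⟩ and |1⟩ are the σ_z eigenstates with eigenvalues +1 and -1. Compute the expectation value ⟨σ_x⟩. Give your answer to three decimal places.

0.600

⟨σ_x⟩ = 2 Re(a* b)/(|a|²+|b|²) with a = 3, b = 1.
a* b = 3, so ⟨σ_x⟩ = 6/10.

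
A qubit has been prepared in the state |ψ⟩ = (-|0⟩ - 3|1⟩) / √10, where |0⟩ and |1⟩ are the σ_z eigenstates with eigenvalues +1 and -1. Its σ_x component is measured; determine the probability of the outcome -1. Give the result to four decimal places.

0.2000

|-x⟩ = (|0⟩ - |1⟩)/√2, so ⟨-x|ψ⟩ = (2) / (√2·√10).
P = |2|² / 20 = 4/20.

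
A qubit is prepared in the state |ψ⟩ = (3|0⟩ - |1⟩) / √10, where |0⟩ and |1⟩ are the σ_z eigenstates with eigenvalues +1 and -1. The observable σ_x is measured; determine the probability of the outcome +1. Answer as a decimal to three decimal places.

|+x⟩ = (|0⟩ + |1⟩)/√2, so ⟨+x|ψ⟩ = (2) / (√2·√10).
P = |2|² / 20 = 4/20.

0.200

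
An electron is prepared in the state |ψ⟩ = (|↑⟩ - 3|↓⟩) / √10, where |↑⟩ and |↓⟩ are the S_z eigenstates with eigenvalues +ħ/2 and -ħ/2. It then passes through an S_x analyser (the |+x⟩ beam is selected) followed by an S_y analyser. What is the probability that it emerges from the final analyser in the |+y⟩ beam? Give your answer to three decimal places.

0.100

First analyser (S_x): P(|+x⟩) = |⟨+x|ψ⟩|² = 4/20.
After stage 1 the state is |+x⟩; P(|+y⟩) = |⟨+y|+x⟩|² = 1/2.
Joint probability = 4/20 × 1/2 = 0.100.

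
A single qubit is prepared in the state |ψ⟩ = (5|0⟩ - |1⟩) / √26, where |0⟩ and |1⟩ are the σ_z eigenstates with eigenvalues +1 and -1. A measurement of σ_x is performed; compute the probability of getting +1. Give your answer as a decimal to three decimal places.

0.308

|+x⟩ = (|0⟩ + |1⟩)/√2, so ⟨+x|ψ⟩ = (4) / (√2·√26).
P = |4|² / 52 = 16/52.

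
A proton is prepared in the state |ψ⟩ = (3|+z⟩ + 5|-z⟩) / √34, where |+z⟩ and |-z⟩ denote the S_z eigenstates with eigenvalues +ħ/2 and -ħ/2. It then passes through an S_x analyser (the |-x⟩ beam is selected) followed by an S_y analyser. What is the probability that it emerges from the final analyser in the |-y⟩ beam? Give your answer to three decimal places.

First analyser (S_x): P(|-x⟩) = |⟨-x|ψ⟩|² = 4/68.
After stage 1 the state is |-x⟩; P(|-y⟩) = |⟨-y|-x⟩|² = 1/2.
Joint probability = 4/68 × 1/2 = 0.029.

0.029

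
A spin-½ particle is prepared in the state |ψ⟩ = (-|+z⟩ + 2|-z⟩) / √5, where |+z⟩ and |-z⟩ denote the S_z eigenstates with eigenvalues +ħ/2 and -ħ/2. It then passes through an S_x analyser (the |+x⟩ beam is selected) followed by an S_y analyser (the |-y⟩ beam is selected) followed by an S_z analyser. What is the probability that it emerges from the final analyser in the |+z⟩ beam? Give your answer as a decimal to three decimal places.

0.025

First analyser (S_x): P(|+x⟩) = |⟨+x|ψ⟩|² = 1/10.
After stage 1 the state is |+x⟩; P(|-y⟩) = |⟨-y|+x⟩|² = 1/2.
After stage 2 the state is |-y⟩; P(|+z⟩) = |⟨+z|-y⟩|² = 1/2.
Joint probability = 1/10 × 1/2 × 1/2 = 0.025.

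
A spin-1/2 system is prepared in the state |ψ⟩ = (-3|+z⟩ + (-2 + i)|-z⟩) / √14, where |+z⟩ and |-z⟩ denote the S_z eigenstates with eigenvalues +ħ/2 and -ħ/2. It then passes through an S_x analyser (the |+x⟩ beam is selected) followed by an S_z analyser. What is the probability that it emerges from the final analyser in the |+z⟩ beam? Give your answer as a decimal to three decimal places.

0.464

First analyser (S_x): P(|+x⟩) = |⟨+x|ψ⟩|² = 26/28.
After stage 1 the state is |+x⟩; P(|+z⟩) = |⟨+z|+x⟩|² = 1/2.
Joint probability = 26/28 × 1/2 = 0.464.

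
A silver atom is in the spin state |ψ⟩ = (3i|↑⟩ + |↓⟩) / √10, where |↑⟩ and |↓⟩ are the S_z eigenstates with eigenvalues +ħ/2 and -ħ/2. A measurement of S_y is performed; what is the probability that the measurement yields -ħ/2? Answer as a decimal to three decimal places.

|-y⟩ = (|↑⟩ - i|↓⟩)/√2, so ⟨-y|ψ⟩ = (4i) / (√2·√10).
P = |4i|² / 20 = 16/20.

0.800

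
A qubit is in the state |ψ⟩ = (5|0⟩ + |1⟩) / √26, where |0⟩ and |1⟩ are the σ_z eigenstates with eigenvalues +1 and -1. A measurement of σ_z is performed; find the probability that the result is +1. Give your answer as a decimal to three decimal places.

0.962

The +1 outcome corresponds to |0⟩. Its amplitude in |ψ⟩ is 5/√26.
P = |5|² / 26 = 25/26.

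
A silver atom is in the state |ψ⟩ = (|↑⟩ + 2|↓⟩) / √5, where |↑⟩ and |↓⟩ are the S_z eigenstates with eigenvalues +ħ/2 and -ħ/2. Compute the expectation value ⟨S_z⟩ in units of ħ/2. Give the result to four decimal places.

⟨σ_z⟩ = |a|² - |b|² divided by |a|²+|b|², with a, b the |↑⟩, |↓⟩ amplitudes.
= (1 - 4)/5 = -3/5.
⟨S_z⟩ = (ħ/2)·⟨σ_z⟩.

-0.6000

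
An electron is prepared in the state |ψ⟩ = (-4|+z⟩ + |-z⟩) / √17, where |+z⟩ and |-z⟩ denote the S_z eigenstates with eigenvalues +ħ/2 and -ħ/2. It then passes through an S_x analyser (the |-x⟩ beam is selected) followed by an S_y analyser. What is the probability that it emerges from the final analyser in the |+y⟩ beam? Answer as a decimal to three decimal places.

First analyser (S_x): P(|-x⟩) = |⟨-x|ψ⟩|² = 25/34.
After stage 1 the state is |-x⟩; P(|+y⟩) = |⟨+y|-x⟩|² = 1/2.
Joint probability = 25/34 × 1/2 = 0.368.

0.368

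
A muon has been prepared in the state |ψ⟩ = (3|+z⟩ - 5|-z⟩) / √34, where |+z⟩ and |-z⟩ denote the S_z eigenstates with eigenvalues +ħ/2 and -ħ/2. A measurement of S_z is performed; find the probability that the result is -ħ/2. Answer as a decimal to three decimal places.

The -ħ/2 outcome corresponds to |-z⟩. Its amplitude in |ψ⟩ is -5/√34.
P = |-5|² / 34 = 25/34.

0.735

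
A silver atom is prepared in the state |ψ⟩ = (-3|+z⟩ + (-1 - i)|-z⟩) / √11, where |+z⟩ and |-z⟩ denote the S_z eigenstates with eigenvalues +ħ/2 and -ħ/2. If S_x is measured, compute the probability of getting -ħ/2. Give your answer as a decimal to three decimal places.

|-x⟩ = (|+z⟩ - |-z⟩)/√2, so ⟨-x|ψ⟩ = (-2 + i) / (√2·√11).
P = |-2 + i|² / 22 = 5/22.

0.227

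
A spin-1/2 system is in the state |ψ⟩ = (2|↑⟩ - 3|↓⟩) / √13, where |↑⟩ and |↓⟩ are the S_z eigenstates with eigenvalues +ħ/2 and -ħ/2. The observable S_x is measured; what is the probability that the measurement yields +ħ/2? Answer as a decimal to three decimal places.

|+x⟩ = (|↑⟩ + |↓⟩)/√2, so ⟨+x|ψ⟩ = (-1) / (√2·√13).
P = |-1|² / 26 = 1/26.

0.038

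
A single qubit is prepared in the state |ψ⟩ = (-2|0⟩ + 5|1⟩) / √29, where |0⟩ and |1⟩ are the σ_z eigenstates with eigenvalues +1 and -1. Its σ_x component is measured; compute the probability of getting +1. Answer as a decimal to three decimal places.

|+x⟩ = (|0⟩ + |1⟩)/√2, so ⟨+x|ψ⟩ = (3) / (√2·√29).
P = |3|² / 58 = 9/58.

0.155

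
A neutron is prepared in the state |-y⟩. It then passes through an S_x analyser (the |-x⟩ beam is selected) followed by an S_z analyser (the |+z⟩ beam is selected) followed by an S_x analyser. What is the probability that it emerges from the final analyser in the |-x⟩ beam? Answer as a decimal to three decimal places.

0.125

First analyser (S_x): from |-y⟩, P(|-x⟩) = 1/2.
After stage 1 the state is |-x⟩; P(|+z⟩) = |⟨+z|-x⟩|² = 1/2.
After stage 2 the state is |+z⟩; P(|-x⟩) = |⟨-x|+z⟩|² = 1/2.
Joint probability = 1/2 × 1/2 × 1/2 = 0.125.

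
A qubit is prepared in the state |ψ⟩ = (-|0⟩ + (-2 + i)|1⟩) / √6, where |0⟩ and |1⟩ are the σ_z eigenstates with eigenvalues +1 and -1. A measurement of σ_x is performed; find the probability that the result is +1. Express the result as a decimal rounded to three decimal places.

|+x⟩ = (|0⟩ + |1⟩)/√2, so ⟨+x|ψ⟩ = (-3 + i) / (√2·√6).
P = |-3 + i|² / 12 = 10/12.

0.833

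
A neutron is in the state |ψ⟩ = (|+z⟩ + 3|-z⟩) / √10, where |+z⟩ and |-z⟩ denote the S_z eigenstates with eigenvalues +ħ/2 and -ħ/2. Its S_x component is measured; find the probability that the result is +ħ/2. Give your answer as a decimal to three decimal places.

|+x⟩ = (|+z⟩ + |-z⟩)/√2, so ⟨+x|ψ⟩ = (4) / (√2·√10).
P = |4|² / 20 = 16/20.

0.800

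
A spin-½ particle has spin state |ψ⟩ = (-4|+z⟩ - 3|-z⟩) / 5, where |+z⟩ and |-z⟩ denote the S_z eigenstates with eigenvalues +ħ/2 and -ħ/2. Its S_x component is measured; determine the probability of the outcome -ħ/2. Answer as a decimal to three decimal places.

0.020

|-x⟩ = (|+z⟩ - |-z⟩)/√2, so ⟨-x|ψ⟩ = (-1) / (√2·5).
P = |-1|² / 50 = 1/50.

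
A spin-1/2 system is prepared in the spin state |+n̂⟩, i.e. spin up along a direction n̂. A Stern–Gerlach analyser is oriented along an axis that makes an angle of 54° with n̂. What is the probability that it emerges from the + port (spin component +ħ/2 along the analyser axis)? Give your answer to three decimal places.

0.794

For spin-½, the probability of finding spin-up along an axis at angle θ to the initial spin direction is cos²(θ/2); spin-down is sin²(θ/2).
θ = 54°, so P = cos²(27°) ≈ 0.794.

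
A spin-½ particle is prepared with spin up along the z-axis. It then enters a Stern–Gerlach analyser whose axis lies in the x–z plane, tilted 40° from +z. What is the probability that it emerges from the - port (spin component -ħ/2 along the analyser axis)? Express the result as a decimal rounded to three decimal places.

0.117

For spin-½, the probability of finding spin-up along an axis at angle θ to the initial spin direction is cos²(θ/2); spin-down is sin²(θ/2).
θ = 40°, so P = sin²(20°) ≈ 0.117.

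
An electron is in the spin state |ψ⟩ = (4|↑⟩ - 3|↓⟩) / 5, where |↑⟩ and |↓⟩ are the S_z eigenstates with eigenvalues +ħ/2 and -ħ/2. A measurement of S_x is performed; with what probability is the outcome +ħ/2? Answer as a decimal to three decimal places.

0.020

|+x⟩ = (|↑⟩ + |↓⟩)/√2, so ⟨+x|ψ⟩ = (1) / (√2·5).
P = |1|² / 50 = 1/50.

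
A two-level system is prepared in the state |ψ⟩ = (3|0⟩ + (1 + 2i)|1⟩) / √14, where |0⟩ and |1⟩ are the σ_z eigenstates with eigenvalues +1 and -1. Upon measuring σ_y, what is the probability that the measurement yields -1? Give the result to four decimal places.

0.0714

|-y⟩ = (|0⟩ - i|1⟩)/√2, so ⟨-y|ψ⟩ = (1 + i) / (√2·√14).
P = |1 + i|² / 28 = 2/28.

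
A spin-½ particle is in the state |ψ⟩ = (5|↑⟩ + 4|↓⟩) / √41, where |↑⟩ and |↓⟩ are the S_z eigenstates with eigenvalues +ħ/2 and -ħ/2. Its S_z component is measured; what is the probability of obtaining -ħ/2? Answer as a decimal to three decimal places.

0.390

The -ħ/2 outcome corresponds to |↓⟩. Its amplitude in |ψ⟩ is 4/√41.
P = |4|² / 41 = 16/41.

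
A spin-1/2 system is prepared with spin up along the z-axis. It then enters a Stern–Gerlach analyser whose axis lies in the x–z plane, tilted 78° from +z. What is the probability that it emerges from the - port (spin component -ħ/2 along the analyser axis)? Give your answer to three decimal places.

For spin-½, the probability of finding spin-up along an axis at angle θ to the initial spin direction is cos²(θ/2); spin-down is sin²(θ/2).
θ = 78°, so P = sin²(39°) ≈ 0.396.

0.396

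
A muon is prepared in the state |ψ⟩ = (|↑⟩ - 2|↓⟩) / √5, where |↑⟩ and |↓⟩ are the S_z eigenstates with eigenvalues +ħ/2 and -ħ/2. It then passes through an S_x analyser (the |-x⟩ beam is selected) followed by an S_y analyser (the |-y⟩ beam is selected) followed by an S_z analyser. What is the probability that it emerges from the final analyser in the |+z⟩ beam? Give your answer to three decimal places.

First analyser (S_x): P(|-x⟩) = |⟨-x|ψ⟩|² = 9/10.
After stage 1 the state is |-x⟩; P(|-y⟩) = |⟨-y|-x⟩|² = 1/2.
After stage 2 the state is |-y⟩; P(|+z⟩) = |⟨+z|-y⟩|² = 1/2.
Joint probability = 9/10 × 1/2 × 1/2 = 0.225.

0.225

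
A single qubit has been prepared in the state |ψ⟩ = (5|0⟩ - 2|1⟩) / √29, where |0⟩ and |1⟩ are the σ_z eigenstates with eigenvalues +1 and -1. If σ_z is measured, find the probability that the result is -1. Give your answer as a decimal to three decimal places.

0.138

The -1 outcome corresponds to |1⟩. Its amplitude in |ψ⟩ is -2/√29.
P = |-2|² / 29 = 4/29.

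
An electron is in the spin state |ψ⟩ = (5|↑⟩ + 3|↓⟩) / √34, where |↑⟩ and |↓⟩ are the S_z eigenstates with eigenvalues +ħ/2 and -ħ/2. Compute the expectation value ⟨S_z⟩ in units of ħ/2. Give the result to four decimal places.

⟨σ_z⟩ = |a|² - |b|² divided by |a|²+|b|², with a, b the |↑⟩, |↓⟩ amplitudes.
= (25 - 9)/34 = 16/34.
⟨S_z⟩ = (ħ/2)·⟨σ_z⟩.

0.4706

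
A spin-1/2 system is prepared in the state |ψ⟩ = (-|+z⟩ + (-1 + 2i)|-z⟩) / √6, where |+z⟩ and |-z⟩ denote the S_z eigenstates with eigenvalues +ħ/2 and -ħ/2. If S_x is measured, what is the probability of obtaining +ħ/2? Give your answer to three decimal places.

|+x⟩ = (|+z⟩ + |-z⟩)/√2, so ⟨+x|ψ⟩ = (-2 + 2i) / (√2·√6).
P = |-2 + 2i|² / 12 = 8/12.

0.667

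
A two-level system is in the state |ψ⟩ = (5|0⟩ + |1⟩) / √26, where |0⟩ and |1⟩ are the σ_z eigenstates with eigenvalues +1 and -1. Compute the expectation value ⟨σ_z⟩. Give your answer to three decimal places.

0.923

⟨σ_z⟩ = |a|² - |b|² divided by |a|²+|b|², with a, b the |0⟩, |1⟩ amplitudes.
= (25 - 1)/26 = 24/26.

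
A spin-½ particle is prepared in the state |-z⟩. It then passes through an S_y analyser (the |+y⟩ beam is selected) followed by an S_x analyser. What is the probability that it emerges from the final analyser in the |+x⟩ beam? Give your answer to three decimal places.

First analyser (S_y): from |-z⟩, P(|+y⟩) = 1/2.
After stage 1 the state is |+y⟩; P(|+x⟩) = |⟨+x|+y⟩|² = 1/2.
Joint probability = 1/2 × 1/2 = 0.250.

0.250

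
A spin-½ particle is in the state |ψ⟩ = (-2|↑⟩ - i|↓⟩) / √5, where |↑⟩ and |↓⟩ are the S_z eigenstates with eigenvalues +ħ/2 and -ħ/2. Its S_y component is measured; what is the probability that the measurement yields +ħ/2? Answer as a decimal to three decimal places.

0.900

|+y⟩ = (|↑⟩ + i|↓⟩)/√2, so ⟨+y|ψ⟩ = (-3) / (√2·√5).
P = |-3|² / 10 = 9/10.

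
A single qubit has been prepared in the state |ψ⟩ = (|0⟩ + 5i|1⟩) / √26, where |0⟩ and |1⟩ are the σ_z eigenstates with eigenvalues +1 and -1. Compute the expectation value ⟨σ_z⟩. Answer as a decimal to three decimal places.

-0.923

⟨σ_z⟩ = |a|² - |b|² divided by |a|²+|b|², with a, b the |0⟩, |1⟩ amplitudes.
= (1 - 25)/26 = -24/26.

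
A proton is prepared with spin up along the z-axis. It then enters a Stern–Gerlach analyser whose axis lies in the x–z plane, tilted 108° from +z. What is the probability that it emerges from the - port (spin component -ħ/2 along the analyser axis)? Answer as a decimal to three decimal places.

0.655

For spin-½, the probability of finding spin-up along an axis at angle θ to the initial spin direction is cos²(θ/2); spin-down is sin²(θ/2).
θ = 108°, so P = sin²(54°) ≈ 0.655.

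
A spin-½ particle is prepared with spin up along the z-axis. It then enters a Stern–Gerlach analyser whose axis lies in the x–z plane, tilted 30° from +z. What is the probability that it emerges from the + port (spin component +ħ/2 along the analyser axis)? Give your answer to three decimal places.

0.933

For spin-½, the probability of finding spin-up along an axis at angle θ to the initial spin direction is cos²(θ/2); spin-down is sin²(θ/2).
θ = 30°, so P = cos²(15°) ≈ 0.933.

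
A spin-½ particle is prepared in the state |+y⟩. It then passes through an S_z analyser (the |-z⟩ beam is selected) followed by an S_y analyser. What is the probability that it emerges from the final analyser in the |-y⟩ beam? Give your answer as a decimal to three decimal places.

0.250

First analyser (S_z): from |+y⟩, P(|-z⟩) = 1/2.
After stage 1 the state is |-z⟩; P(|-y⟩) = |⟨-y|-z⟩|² = 1/2.
Joint probability = 1/2 × 1/2 = 0.250.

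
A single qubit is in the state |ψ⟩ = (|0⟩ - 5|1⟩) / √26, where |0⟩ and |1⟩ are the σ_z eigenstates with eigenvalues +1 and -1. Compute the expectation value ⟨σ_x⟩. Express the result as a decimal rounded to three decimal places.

-0.385

⟨σ_x⟩ = 2 Re(a* b)/(|a|²+|b|²) with a = 1, b = -5.
a* b = -5, so ⟨σ_x⟩ = -10/26.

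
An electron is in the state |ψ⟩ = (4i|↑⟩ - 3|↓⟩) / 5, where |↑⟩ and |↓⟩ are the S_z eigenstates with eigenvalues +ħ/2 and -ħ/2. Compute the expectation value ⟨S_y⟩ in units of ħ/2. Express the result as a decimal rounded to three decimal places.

0.960

⟨σ_y⟩ = 2 Im(a* b)/(|a|²+|b|²) with a = 4i, b = -3.
a* b = 12i, so ⟨σ_y⟩ = 24/25.
⟨S_y⟩ = (ħ/2)·⟨σ_y⟩.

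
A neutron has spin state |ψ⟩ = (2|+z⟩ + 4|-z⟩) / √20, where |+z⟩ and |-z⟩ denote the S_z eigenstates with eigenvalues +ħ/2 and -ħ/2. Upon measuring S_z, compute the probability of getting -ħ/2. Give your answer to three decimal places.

The -ħ/2 outcome corresponds to |-z⟩. Its amplitude in |ψ⟩ is 4/√20.
P = |4|² / 20 = 16/20.

0.800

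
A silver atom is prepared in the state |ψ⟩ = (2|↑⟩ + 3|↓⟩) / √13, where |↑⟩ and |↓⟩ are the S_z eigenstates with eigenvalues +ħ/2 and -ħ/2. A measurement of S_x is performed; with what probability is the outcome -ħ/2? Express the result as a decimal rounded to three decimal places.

|-x⟩ = (|↑⟩ - |↓⟩)/√2, so ⟨-x|ψ⟩ = (-1) / (√2·√13).
P = |-1|² / 26 = 1/26.

0.038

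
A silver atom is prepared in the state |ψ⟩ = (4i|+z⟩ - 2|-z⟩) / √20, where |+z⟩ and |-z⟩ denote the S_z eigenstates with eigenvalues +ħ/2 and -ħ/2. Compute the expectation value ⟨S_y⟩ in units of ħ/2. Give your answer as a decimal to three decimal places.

⟨σ_y⟩ = 2 Im(a* b)/(|a|²+|b|²) with a = 4i, b = -2.
a* b = 8i, so ⟨σ_y⟩ = 16/20.
⟨S_y⟩ = (ħ/2)·⟨σ_y⟩.

0.800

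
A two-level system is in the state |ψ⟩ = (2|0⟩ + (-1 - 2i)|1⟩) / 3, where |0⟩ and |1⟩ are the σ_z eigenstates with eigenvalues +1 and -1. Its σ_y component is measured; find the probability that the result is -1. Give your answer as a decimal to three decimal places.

|-y⟩ = (|0⟩ - i|1⟩)/√2, so ⟨-y|ψ⟩ = (4 - i) / (√2·3).
P = |4 - i|² / 18 = 17/18.

0.944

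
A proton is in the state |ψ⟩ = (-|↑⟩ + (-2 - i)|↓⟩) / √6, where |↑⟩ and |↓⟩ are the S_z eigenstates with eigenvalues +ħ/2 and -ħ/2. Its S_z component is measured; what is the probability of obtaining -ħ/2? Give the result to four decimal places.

The -ħ/2 outcome corresponds to |↓⟩. Its amplitude in |ψ⟩ is (-2 - i)/√6.
P = |-2 - i|² / 6 = 5/6.

0.8333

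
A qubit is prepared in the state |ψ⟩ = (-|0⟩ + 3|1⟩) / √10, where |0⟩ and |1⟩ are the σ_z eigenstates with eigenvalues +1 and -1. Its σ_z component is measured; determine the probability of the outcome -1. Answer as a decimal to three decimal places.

0.900

The -1 outcome corresponds to |1⟩. Its amplitude in |ψ⟩ is 3/√10.
P = |3|² / 10 = 9/10.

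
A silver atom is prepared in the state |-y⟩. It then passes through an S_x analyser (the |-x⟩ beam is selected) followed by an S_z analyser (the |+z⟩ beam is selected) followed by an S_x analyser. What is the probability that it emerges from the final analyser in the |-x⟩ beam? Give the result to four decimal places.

First analyser (S_x): from |-y⟩, P(|-x⟩) = 1/2.
After stage 1 the state is |-x⟩; P(|+z⟩) = |⟨+z|-x⟩|² = 1/2.
After stage 2 the state is |+z⟩; P(|-x⟩) = |⟨-x|+z⟩|² = 1/2.
Joint probability = 1/2 × 1/2 × 1/2 = 0.1250.

0.1250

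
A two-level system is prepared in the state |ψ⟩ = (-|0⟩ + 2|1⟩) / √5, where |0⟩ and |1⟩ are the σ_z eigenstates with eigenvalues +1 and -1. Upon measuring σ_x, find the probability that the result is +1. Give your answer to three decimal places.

0.100

|+x⟩ = (|0⟩ + |1⟩)/√2, so ⟨+x|ψ⟩ = (1) / (√2·√5).
P = |1|² / 10 = 1/10.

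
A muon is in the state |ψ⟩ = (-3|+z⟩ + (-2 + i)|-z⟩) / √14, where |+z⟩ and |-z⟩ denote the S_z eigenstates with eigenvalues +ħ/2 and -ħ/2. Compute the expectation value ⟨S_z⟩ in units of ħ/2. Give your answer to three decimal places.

⟨σ_z⟩ = |a|² - |b|² divided by |a|²+|b|², with a, b the |+z⟩, |-z⟩ amplitudes.
= (9 - 5)/14 = 4/14.
⟨S_z⟩ = (ħ/2)·⟨σ_z⟩.

0.286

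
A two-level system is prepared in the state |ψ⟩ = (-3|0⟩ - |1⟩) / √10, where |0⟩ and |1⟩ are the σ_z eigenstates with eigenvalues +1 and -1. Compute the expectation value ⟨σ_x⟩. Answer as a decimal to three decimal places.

⟨σ_x⟩ = 2 Re(a* b)/(|a|²+|b|²) with a = -3, b = -1.
a* b = 3, so ⟨σ_x⟩ = 6/10.

0.600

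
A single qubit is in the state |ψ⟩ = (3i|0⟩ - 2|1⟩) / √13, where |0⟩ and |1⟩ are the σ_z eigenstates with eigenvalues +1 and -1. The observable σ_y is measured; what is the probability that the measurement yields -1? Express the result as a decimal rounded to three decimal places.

|-y⟩ = (|0⟩ - i|1⟩)/√2, so ⟨-y|ψ⟩ = (i) / (√2·√13).
P = |i|² / 26 = 1/26.

0.038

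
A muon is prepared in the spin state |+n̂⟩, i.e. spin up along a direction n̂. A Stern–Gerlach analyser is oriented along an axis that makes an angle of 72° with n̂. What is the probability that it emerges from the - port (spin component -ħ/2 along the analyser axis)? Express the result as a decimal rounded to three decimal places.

For spin-½, the probability of finding spin-up along an axis at angle θ to the initial spin direction is cos²(θ/2); spin-down is sin²(θ/2).
θ = 72°, so P = sin²(36°) ≈ 0.345.

0.345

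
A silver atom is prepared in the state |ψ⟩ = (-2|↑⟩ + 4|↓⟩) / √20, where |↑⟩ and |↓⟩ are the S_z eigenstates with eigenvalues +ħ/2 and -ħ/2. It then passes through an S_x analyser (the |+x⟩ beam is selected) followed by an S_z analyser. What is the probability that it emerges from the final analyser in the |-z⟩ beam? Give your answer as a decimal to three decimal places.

0.050

First analyser (S_x): P(|+x⟩) = |⟨+x|ψ⟩|² = 4/40.
After stage 1 the state is |+x⟩; P(|-z⟩) = |⟨-z|+x⟩|² = 1/2.
Joint probability = 4/40 × 1/2 = 0.050.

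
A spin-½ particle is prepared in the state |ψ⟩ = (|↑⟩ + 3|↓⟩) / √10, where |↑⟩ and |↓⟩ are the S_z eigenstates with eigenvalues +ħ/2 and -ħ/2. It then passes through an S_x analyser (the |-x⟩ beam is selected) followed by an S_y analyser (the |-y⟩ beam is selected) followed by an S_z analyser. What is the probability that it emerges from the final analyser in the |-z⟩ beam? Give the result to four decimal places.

First analyser (S_x): P(|-x⟩) = |⟨-x|ψ⟩|² = 4/20.
After stage 1 the state is |-x⟩; P(|-y⟩) = |⟨-y|-x⟩|² = 1/2.
After stage 2 the state is |-y⟩; P(|-z⟩) = |⟨-z|-y⟩|² = 1/2.
Joint probability = 4/20 × 1/2 × 1/2 = 0.0500.

0.0500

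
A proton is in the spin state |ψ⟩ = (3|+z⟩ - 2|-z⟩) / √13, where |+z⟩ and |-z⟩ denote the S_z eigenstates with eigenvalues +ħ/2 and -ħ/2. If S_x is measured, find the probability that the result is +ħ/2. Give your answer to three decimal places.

|+x⟩ = (|+z⟩ + |-z⟩)/√2, so ⟨+x|ψ⟩ = (1) / (√2·√13).
P = |1|² / 26 = 1/26.

0.038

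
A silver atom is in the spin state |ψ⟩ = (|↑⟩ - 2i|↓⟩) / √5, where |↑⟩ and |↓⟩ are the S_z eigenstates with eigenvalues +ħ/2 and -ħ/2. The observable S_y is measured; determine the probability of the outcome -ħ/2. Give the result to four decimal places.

|-y⟩ = (|↑⟩ - i|↓⟩)/√2, so ⟨-y|ψ⟩ = (3) / (√2·√5).
P = |3|² / 10 = 9/10.

0.9000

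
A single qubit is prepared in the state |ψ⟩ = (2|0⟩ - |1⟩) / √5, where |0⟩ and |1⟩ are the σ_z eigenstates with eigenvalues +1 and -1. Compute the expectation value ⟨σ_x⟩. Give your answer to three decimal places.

⟨σ_x⟩ = 2 Re(a* b)/(|a|²+|b|²) with a = 2, b = -1.
a* b = -2, so ⟨σ_x⟩ = -4/5.

-0.800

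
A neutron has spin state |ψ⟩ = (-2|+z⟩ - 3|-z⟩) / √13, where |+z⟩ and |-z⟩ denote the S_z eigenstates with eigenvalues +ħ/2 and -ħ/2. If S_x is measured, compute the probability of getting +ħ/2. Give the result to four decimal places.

0.9615

|+x⟩ = (|+z⟩ + |-z⟩)/√2, so ⟨+x|ψ⟩ = (-5) / (√2·√13).
P = |-5|² / 26 = 25/26.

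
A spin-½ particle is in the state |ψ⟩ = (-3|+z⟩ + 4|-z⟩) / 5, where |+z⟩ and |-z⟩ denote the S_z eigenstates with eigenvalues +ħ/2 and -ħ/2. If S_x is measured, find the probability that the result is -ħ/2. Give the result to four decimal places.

|-x⟩ = (|+z⟩ - |-z⟩)/√2, so ⟨-x|ψ⟩ = (-7) / (√2·5).
P = |-7|² / 50 = 49/50.

0.9800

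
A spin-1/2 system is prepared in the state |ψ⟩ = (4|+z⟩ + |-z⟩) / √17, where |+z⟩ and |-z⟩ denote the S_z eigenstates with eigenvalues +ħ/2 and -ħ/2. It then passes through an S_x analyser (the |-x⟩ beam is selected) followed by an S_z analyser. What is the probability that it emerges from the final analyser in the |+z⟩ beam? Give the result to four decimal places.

0.1324

First analyser (S_x): P(|-x⟩) = |⟨-x|ψ⟩|² = 9/34.
After stage 1 the state is |-x⟩; P(|+z⟩) = |⟨+z|-x⟩|² = 1/2.
Joint probability = 9/34 × 1/2 = 0.1324.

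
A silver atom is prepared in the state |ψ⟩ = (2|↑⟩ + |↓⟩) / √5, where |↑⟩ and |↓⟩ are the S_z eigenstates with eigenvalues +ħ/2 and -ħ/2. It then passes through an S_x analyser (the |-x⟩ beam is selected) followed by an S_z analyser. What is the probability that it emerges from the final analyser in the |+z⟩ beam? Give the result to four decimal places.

0.0500

First analyser (S_x): P(|-x⟩) = |⟨-x|ψ⟩|² = 1/10.
After stage 1 the state is |-x⟩; P(|+z⟩) = |⟨+z|-x⟩|² = 1/2.
Joint probability = 1/10 × 1/2 = 0.0500.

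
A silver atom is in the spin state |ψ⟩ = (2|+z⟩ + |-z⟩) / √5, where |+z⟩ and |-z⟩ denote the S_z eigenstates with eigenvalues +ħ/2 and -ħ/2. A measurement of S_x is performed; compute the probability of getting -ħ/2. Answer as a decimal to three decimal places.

|-x⟩ = (|+z⟩ - |-z⟩)/√2, so ⟨-x|ψ⟩ = (1) / (√2·√5).
P = |1|² / 10 = 1/10.

0.100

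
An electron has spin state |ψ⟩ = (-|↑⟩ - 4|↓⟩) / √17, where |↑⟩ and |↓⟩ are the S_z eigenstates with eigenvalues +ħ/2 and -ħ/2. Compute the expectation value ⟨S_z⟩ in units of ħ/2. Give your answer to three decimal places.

⟨σ_z⟩ = |a|² - |b|² divided by |a|²+|b|², with a, b the |↑⟩, |↓⟩ amplitudes.
= (1 - 16)/17 = -15/17.
⟨S_z⟩ = (ħ/2)·⟨σ_z⟩.

-0.882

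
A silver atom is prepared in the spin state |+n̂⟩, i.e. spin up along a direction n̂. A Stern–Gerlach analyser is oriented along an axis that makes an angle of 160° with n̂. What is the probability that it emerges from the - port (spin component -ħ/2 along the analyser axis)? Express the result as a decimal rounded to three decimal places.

0.970

For spin-½, the probability of finding spin-up along an axis at angle θ to the initial spin direction is cos²(θ/2); spin-down is sin²(θ/2).
θ = 160°, so P = sin²(80°) ≈ 0.970.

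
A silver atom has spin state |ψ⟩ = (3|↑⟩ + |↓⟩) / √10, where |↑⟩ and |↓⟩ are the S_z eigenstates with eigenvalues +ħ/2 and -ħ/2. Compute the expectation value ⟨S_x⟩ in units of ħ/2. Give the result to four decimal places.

0.6000

⟨σ_x⟩ = 2 Re(a* b)/(|a|²+|b|²) with a = 3, b = 1.
a* b = 3, so ⟨σ_x⟩ = 6/10.
⟨S_x⟩ = (ħ/2)·⟨σ_x⟩.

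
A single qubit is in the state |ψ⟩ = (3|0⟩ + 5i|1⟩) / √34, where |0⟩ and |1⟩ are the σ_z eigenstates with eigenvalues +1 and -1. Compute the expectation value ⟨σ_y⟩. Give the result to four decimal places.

⟨σ_y⟩ = 2 Im(a* b)/(|a|²+|b|²) with a = 3, b = 5i.
a* b = 15i, so ⟨σ_y⟩ = 30/34.

0.8824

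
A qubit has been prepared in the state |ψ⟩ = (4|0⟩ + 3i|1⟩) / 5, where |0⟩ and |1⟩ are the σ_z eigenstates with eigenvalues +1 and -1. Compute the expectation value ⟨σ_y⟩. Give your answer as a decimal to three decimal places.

0.960

⟨σ_y⟩ = 2 Im(a* b)/(|a|²+|b|²) with a = 4, b = 3i.
a* b = 12i, so ⟨σ_y⟩ = 24/25.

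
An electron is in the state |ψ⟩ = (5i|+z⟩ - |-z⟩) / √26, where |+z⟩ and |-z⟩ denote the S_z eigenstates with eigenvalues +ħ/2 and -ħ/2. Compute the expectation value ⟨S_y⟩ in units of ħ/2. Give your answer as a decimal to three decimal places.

0.385

⟨σ_y⟩ = 2 Im(a* b)/(|a|²+|b|²) with a = 5i, b = -1.
a* b = 5i, so ⟨σ_y⟩ = 10/26.
⟨S_y⟩ = (ħ/2)·⟨σ_y⟩.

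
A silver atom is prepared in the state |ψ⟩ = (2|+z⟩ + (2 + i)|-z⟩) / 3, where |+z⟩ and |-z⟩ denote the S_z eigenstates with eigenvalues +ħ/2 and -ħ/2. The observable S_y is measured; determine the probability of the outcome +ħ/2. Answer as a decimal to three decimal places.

0.722

|+y⟩ = (|+z⟩ + i|-z⟩)/√2, so ⟨+y|ψ⟩ = (3 - 2i) / (√2·3).
P = |3 - 2i|² / 18 = 13/18.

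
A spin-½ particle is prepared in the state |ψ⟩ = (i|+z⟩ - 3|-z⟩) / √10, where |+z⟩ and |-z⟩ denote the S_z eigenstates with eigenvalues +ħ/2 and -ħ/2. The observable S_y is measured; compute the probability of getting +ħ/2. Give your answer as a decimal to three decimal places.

|+y⟩ = (|+z⟩ + i|-z⟩)/√2, so ⟨+y|ψ⟩ = (4i) / (√2·√10).
P = |4i|² / 20 = 16/20.

0.800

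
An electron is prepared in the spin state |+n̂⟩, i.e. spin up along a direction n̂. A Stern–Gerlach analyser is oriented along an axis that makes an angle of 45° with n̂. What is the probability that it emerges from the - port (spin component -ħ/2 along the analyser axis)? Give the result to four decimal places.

For spin-½, the probability of finding spin-up along an axis at angle θ to the initial spin direction is cos²(θ/2); spin-down is sin²(θ/2).
θ = 45°, so P = sin²(22.5°) ≈ 0.1464.

0.1464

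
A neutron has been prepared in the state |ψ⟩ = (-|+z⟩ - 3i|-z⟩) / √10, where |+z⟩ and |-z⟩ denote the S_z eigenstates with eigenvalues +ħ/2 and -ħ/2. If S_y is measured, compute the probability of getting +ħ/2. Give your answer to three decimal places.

0.800

|+y⟩ = (|+z⟩ + i|-z⟩)/√2, so ⟨+y|ψ⟩ = (-4) / (√2·√10).
P = |-4|² / 20 = 16/20.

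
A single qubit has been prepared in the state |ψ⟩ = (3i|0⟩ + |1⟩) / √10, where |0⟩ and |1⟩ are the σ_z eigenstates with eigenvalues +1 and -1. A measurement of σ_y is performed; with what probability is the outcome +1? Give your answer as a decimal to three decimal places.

|+y⟩ = (|0⟩ + i|1⟩)/√2, so ⟨+y|ψ⟩ = (2i) / (√2·√10).
P = |2i|² / 20 = 4/20.

0.200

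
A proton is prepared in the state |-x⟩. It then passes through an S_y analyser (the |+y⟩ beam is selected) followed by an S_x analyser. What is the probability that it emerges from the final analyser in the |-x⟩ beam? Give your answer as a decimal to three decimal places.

0.250

First analyser (S_y): from |-x⟩, P(|+y⟩) = 1/2.
After stage 1 the state is |+y⟩; P(|-x⟩) = |⟨-x|+y⟩|² = 1/2.
Joint probability = 1/2 × 1/2 = 0.250.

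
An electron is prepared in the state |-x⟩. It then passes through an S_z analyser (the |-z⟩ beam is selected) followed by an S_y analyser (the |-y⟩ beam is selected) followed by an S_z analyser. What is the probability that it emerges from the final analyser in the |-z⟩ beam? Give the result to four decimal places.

0.1250

First analyser (S_z): from |-x⟩, P(|-z⟩) = 1/2.
After stage 1 the state is |-z⟩; P(|-y⟩) = |⟨-y|-z⟩|² = 1/2.
After stage 2 the state is |-y⟩; P(|-z⟩) = |⟨-z|-y⟩|² = 1/2.
Joint probability = 1/2 × 1/2 × 1/2 = 0.1250.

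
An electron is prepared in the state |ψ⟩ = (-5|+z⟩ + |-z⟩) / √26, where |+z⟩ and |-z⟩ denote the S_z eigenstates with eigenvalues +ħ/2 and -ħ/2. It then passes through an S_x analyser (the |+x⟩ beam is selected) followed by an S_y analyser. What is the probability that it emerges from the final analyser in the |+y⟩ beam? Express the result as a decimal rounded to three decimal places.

0.154

First analyser (S_x): P(|+x⟩) = |⟨+x|ψ⟩|² = 16/52.
After stage 1 the state is |+x⟩; P(|+y⟩) = |⟨+y|+x⟩|² = 1/2.
Joint probability = 16/52 × 1/2 = 0.154.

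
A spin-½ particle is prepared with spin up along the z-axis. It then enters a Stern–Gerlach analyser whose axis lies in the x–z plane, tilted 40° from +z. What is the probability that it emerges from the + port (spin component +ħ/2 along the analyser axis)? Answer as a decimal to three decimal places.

For spin-½, the probability of finding spin-up along an axis at angle θ to the initial spin direction is cos²(θ/2); spin-down is sin²(θ/2).
θ = 40°, so P = cos²(20°) ≈ 0.883.

0.883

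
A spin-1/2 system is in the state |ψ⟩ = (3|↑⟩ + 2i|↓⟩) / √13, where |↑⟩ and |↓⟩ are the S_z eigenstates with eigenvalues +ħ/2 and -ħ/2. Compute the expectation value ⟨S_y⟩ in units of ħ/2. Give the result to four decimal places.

0.9231

⟨σ_y⟩ = 2 Im(a* b)/(|a|²+|b|²) with a = 3, b = 2i.
a* b = 6i, so ⟨σ_y⟩ = 12/13.
⟨S_y⟩ = (ħ/2)·⟨σ_y⟩.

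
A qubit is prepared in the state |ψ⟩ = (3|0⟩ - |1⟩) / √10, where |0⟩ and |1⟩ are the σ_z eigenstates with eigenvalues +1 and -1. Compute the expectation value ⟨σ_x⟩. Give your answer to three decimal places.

⟨σ_x⟩ = 2 Re(a* b)/(|a|²+|b|²) with a = 3, b = -1.
a* b = -3, so ⟨σ_x⟩ = -6/10.

-0.600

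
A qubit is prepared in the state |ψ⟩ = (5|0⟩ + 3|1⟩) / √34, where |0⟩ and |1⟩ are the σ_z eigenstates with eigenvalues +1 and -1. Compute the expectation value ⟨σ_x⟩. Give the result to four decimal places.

0.8824

⟨σ_x⟩ = 2 Re(a* b)/(|a|²+|b|²) with a = 5, b = 3.
a* b = 15, so ⟨σ_x⟩ = 30/34.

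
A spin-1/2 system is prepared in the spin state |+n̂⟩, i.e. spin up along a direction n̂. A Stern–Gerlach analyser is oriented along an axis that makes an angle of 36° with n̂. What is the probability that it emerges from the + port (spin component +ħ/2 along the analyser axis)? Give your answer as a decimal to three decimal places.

For spin-½, the probability of finding spin-up along an axis at angle θ to the initial spin direction is cos²(θ/2); spin-down is sin²(θ/2).
θ = 36°, so P = cos²(18°) ≈ 0.905.

0.905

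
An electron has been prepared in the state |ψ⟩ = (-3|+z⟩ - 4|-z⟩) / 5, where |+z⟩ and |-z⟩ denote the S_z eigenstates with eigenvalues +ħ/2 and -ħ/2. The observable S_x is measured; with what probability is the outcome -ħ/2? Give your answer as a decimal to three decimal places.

|-x⟩ = (|+z⟩ - |-z⟩)/√2, so ⟨-x|ψ⟩ = (1) / (√2·5).
P = |1|² / 50 = 1/50.

0.020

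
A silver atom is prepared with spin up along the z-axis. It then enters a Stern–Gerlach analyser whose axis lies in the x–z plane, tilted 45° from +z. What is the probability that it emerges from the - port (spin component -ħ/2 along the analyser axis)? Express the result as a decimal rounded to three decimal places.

For spin-½, the probability of finding spin-up along an axis at angle θ to the initial spin direction is cos²(θ/2); spin-down is sin²(θ/2).
θ = 45°, so P = sin²(22.5°) ≈ 0.146.

0.146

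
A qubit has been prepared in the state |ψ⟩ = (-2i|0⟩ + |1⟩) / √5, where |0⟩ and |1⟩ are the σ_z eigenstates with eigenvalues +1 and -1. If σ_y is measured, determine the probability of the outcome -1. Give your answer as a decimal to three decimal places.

|-y⟩ = (|0⟩ - i|1⟩)/√2, so ⟨-y|ψ⟩ = (-i) / (√2·√5).
P = |-i|² / 10 = 1/10.

0.100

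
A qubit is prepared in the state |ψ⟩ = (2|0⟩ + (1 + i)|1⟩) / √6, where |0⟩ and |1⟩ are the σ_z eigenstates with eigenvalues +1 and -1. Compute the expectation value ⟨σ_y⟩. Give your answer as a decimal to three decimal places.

⟨σ_y⟩ = 2 Im(a* b)/(|a|²+|b|²) with a = 2, b = (1 + i).
a* b = (2 + 2i), so ⟨σ_y⟩ = 4/6.

0.667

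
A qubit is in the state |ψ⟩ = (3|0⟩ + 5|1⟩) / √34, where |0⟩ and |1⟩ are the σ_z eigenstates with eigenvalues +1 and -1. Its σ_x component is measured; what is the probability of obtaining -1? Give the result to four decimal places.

0.0588

|-x⟩ = (|0⟩ - |1⟩)/√2, so ⟨-x|ψ⟩ = (-2) / (√2·√34).
P = |-2|² / 68 = 4/68.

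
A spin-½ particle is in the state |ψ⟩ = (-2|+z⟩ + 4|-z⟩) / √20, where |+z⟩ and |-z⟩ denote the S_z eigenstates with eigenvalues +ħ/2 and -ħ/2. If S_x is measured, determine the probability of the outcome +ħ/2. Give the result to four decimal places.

0.1000

|+x⟩ = (|+z⟩ + |-z⟩)/√2, so ⟨+x|ψ⟩ = (2) / (√2·√20).
P = |2|² / 40 = 4/40.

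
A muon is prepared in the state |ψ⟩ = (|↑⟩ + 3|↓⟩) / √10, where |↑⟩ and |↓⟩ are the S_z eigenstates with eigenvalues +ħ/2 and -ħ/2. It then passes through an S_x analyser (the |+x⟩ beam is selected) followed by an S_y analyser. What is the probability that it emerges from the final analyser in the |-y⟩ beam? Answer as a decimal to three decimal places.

0.400

First analyser (S_x): P(|+x⟩) = |⟨+x|ψ⟩|² = 16/20.
After stage 1 the state is |+x⟩; P(|-y⟩) = |⟨-y|+x⟩|² = 1/2.
Joint probability = 16/20 × 1/2 = 0.400.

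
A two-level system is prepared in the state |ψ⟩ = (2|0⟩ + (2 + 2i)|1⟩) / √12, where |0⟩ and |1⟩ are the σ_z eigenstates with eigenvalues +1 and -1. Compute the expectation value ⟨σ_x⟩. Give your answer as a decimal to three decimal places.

0.667

⟨σ_x⟩ = 2 Re(a* b)/(|a|²+|b|²) with a = 2, b = (2 + 2i).
a* b = (4 + 4i), so ⟨σ_x⟩ = 8/12.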